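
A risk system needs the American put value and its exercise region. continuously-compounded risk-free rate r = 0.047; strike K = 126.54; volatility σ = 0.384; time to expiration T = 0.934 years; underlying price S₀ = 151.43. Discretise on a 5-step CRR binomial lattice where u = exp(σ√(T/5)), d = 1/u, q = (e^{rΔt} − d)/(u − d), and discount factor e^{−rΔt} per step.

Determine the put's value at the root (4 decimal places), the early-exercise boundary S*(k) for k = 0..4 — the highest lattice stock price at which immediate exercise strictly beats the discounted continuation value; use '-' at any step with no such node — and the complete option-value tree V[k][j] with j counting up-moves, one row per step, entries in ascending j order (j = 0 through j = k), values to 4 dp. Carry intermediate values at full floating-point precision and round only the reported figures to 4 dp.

Δt=0.18680, u=1.18053, d=0.84707, q=0.48505, disc=e^(-rΔt)=0.99126
k=5 terminal: V=max(K-S,0) → 60.4979 34.4999 0.0000 0.0000 0.0000 0.0000
k=4: j=0 S=77.9649 intr=48.5751 cont=47.4690 V=48.5751[EX]; j=1 S=108.6564 intr=17.8836 cont=17.6105 V=17.8836[EX]; j=2 S=151.4300 intr=0.0000 cont=0.0000 V=0.0000[hold]; j=3 S=211.0417 intr=0.0000 cont=0.0000 V=0.0000[hold]; j=4 S=294.1201 intr=0.0000 cont=0.0000 V=0.0000[hold]  S*(4)=108.6564
k=3: j=0 S=92.0401 intr=34.4999 cont=33.3937 V=34.4999[EX]; j=1 S=128.2725 intr=0.0000 cont=9.1287 V=9.1287[hold]; j=2 S=178.7681 intr=0.0000 cont=0.0000 V=0.0000[hold]; j=3 S=249.1418 intr=0.0000 cont=0.0000 V=0.0000[hold]  S*(3)=92.0401
k=2: j=0 S=108.6564 intr=17.8836 cont=21.9996 V=21.9996[hold]; j=1 S=151.4300 intr=0.0000 cont=4.6597 V=4.6597[hold]; j=2 S=211.0417 intr=0.0000 cont=0.0000 V=0.0000[hold]  S*(2)=-
k=1: j=0 S=128.2725 intr=0.0000 cont=13.4701 V=13.4701[hold]; j=1 S=178.7681 intr=0.0000 cont=2.3786 V=2.3786[hold]  S*(1)=-
k=0: j=0 S=151.4300 intr=0.0000 cont=8.0195 V=8.0195[hold]  S*(0)=-

price = 8.0195
boundary = - - - 92.0401 108.6564
tree:
8.0195
13.4701 2.3786
21.9996 4.6597 0.0000
34.4999 9.1287 0.0000 0.0000
48.5751 17.8836 0.0000 0.0000 0.0000
60.4979 34.4999 0.0000 0.0000 0.0000 0.0000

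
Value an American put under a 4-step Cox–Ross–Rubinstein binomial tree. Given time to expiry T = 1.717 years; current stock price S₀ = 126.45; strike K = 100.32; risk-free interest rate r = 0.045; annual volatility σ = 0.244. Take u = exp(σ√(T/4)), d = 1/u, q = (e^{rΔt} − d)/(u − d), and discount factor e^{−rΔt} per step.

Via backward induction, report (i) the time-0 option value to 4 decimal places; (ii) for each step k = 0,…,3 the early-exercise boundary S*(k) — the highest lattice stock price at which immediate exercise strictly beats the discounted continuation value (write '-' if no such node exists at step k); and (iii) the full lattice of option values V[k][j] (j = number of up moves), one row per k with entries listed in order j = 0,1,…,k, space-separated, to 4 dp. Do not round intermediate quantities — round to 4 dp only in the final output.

price = 3.6361
boundary = - - - 78.2776
tree:
3.6361
6.7808 0.8795
12.3937 1.8715 0.0000
22.0424 3.9821 0.0000 0.0000
33.6070 8.4731 0.0000 0.0000 0.0000

Δt=0.42925, u=1.17335, d=0.85226, q=0.52086, disc=e^(-rΔt)=0.98087
k=4 terminal: V=max(K-S,0) → 33.6070 8.4731 0.0000 0.0000 0.0000
k=3: j=0 S=78.2776 intr=22.0424 cont=20.1232 V=22.0424[EX]; j=1 S=107.7685 intr=0.0000 cont=3.9821 V=3.9821[hold]; j=2 S=148.3700 intr=0.0000 cont=0.0000 V=0.0000[hold]; j=3 S=204.2680 intr=0.0000 cont=0.0000 V=0.0000[hold]  S*(3)=78.2776
k=2: j=0 S=91.8469 intr=8.4731 cont=12.3937 V=12.3937[hold]; j=1 S=126.4500 intr=0.0000 cont=1.8715 V=1.8715[hold]; j=2 S=174.0897 intr=0.0000 cont=0.0000 V=0.0000[hold]  S*(2)=-
k=1: j=0 S=107.7685 intr=0.0000 cont=6.7808 V=6.7808[hold]; j=1 S=148.3700 intr=0.0000 cont=0.8795 V=0.8795[hold]  S*(1)=-
k=0: j=0 S=126.4500 intr=0.0000 cont=3.6361 V=3.6361[hold]  S*(0)=-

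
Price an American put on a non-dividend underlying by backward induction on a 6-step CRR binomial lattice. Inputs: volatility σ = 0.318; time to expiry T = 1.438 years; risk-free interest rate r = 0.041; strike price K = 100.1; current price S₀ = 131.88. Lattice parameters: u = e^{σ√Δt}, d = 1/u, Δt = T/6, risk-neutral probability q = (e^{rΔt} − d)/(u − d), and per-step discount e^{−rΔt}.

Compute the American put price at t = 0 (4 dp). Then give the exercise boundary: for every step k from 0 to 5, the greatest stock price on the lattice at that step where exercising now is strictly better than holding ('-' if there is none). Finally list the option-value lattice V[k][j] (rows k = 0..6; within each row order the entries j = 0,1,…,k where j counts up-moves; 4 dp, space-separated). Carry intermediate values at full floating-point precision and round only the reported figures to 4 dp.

Δt=0.23967  u=1.16845  d=0.85583  q=0.49275  discount=0.99022
step 6 (expiry): payoffs max(K−S,0) = 48.2779 29.3484 3.5043 0.0000 0.0000 0.0000 0.0000
step 5: (k=5,j=0): S=60.5516, (K−S)⁺=39.5484, hold=38.5696 ⇒ V=39.5484 exercise | (k=5,j=1): S=82.6698, (K−S)⁺=17.4302, hold=16.4514 ⇒ V=17.4302 exercise | (k=5,j=2): S=112.8673, (K−S)⁺=0.0000, hold=1.7602 ⇒ V=1.7602 continue | (k=5,j=3): S=154.0954, (K−S)⁺=0.0000, hold=0.0000 ⇒ V=0.0000 continue | (k=5,j=4): S=210.3831, (K−S)⁺=0.0000, hold=0.0000 ⇒ V=0.0000 continue | (k=5,j=5): S=287.2317, (K−S)⁺=0.0000, hold=0.0000 ⇒ V=0.0000 continue  boundary S*=82.6698
step 4: (k=4,j=0): S=70.7516, (K−S)⁺=29.3484, hold=28.3696 ⇒ V=29.3484 exercise | (k=4,j=1): S=96.5957, (K−S)⁺=3.5043, hold=9.6139 ⇒ V=9.6139 continue | (k=4,j=2): S=131.8800, (K−S)⁺=0.0000, hold=0.8841 ⇒ V=0.8841 continue | (k=4,j=3): S=180.0530, (K−S)⁺=0.0000, hold=0.0000 ⇒ V=0.0000 continue | (k=4,j=4): S=245.8225, (K−S)⁺=0.0000, hold=0.0000 ⇒ V=0.0000 continue  boundary S*=70.7516
step 3: (k=3,j=0): S=82.6698, (K−S)⁺=17.4302, hold=19.4324 ⇒ V=19.4324 continue | (k=3,j=1): S=112.8673, (K−S)⁺=0.0000, hold=5.2604 ⇒ V=5.2604 continue | (k=3,j=2): S=154.0954, (K−S)⁺=0.0000, hold=0.4441 ⇒ V=0.4441 continue | (k=3,j=3): S=210.3831, (K−S)⁺=0.0000, hold=0.0000 ⇒ V=0.0000 continue  boundary S*=-
step 2: (k=2,j=0): S=96.5957, (K−S)⁺=3.5043, hold=12.3275 ⇒ V=12.3275 continue | (k=2,j=1): S=131.8800, (K−S)⁺=0.0000, hold=2.8590 ⇒ V=2.8590 continue | (k=2,j=2): S=180.0530, (K−S)⁺=0.0000, hold=0.2231 ⇒ V=0.2231 continue  boundary S*=-
step 1: (k=1,j=0): S=112.8673, (K−S)⁺=0.0000, hold=7.5870 ⇒ V=7.5870 continue | (k=1,j=1): S=154.0954, (K−S)⁺=0.0000, hold=1.5449 ⇒ V=1.5449 continue  boundary S*=-
step 0: (k=0,j=0): S=131.8800, (K−S)⁺=0.0000, hold=4.5647 ⇒ V=4.5647 continue  boundary S*=-

price = 4.5647
boundary = - - - - 70.7516 82.6698
tree:
4.5647
7.5870 1.5449
12.3275 2.8590 0.2231
19.4324 5.2604 0.4441 0.0000
29.3484 9.6139 0.8841 0.0000 0.0000
39.5484 17.4302 1.7602 0.0000 0.0000 0.0000
48.2779 29.3484 3.5043 0.0000 0.0000 0.0000 0.0000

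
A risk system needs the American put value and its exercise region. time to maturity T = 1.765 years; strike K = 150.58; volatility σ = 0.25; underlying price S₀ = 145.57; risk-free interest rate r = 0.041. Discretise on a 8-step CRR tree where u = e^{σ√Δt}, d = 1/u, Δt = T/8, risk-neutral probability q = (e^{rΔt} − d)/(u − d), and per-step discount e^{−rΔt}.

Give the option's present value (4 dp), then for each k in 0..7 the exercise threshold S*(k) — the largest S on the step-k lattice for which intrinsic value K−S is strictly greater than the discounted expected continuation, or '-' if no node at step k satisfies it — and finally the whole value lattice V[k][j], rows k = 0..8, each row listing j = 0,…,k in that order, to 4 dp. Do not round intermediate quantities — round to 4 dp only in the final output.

price = 17.7527
boundary = - - - 102.3478 115.1002 102.3478 115.1002 129.4417
tree:
17.7527
25.6300 10.4793
35.8164 16.2720 5.0846
48.2322 24.4921 8.6417 1.7479
59.5718 35.4798 14.3419 3.3034 0.2802
69.6550 48.2322 23.0625 6.1949 0.5762 0.0000
78.6210 59.5718 35.4798 11.5092 1.1848 0.0000 0.0000
86.5937 69.6550 48.2322 21.1383 2.4364 0.0000 0.0000 0.0000
93.6830 78.6210 59.5718 35.4798 5.0100 0.0000 0.0000 0.0000 0.0000

Δt=0.22062  u=1.12460  d=0.88921  q=0.50928  discount=0.99100
step 8 (expiry): payoffs max(K−S,0) = 93.6830 78.6210 59.5718 35.4798 5.0100 0.0000 0.0000 0.0000 0.0000
step 7: (k=7,j=0): S=63.9863, (K−S)⁺=86.5937, hold=85.2377 ⇒ V=86.5937 exercise | (k=7,j=1): S=80.9250, (K−S)⁺=69.6550, hold=68.2990 ⇒ V=69.6550 exercise | (k=7,j=2): S=102.3478, (K−S)⁺=48.2322, hold=46.8763 ⇒ V=48.2322 exercise | (k=7,j=3): S=129.4417, (K−S)⁺=21.1383, hold=19.7824 ⇒ V=21.1383 exercise | (k=7,j=4): S=163.7079, (K−S)⁺=0.0000, hold=2.4364 ⇒ V=2.4364 continue | (k=7,j=5): S=207.0453, (K−S)⁺=0.0000, hold=0.0000 ⇒ V=0.0000 continue | (k=7,j=6): S=261.8551, (K−S)⁺=0.0000, hold=0.0000 ⇒ V=0.0000 continue | (k=7,j=7): S=331.1743, (K−S)⁺=0.0000, hold=0.0000 ⇒ V=0.0000 continue  boundary S*=129.4417
step 6: (k=6,j=0): S=71.9590, (K−S)⁺=78.6210, hold=77.2651 ⇒ V=78.6210 exercise | (k=6,j=1): S=91.0082, (K−S)⁺=59.5718, hold=58.2158 ⇒ V=59.5718 exercise | (k=6,j=2): S=115.1002, (K−S)⁺=35.4798, hold=34.1238 ⇒ V=35.4798 exercise | (k=6,j=3): S=145.5700, (K−S)⁺=5.0100, hold=11.5092 ⇒ V=11.5092 continue | (k=6,j=4): S=184.1058, (K−S)⁺=0.0000, hold=1.1848 ⇒ V=1.1848 continue | (k=6,j=5): S=232.8430, (K−S)⁺=0.0000, hold=0.0000 ⇒ V=0.0000 continue | (k=6,j=6): S=294.4821, (K−S)⁺=0.0000, hold=0.0000 ⇒ V=0.0000 continue  boundary S*=115.1002
step 5: (k=5,j=0): S=80.9250, (K−S)⁺=69.6550, hold=68.2990 ⇒ V=69.6550 exercise | (k=5,j=1): S=102.3478, (K−S)⁺=48.2322, hold=46.8763 ⇒ V=48.2322 exercise | (k=5,j=2): S=129.4417, (K−S)⁺=21.1383, hold=23.0625 ⇒ V=23.0625 continue | (k=5,j=3): S=163.7079, (K−S)⁺=0.0000, hold=6.1949 ⇒ V=6.1949 continue | (k=5,j=4): S=207.0453, (K−S)⁺=0.0000, hold=0.5762 ⇒ V=0.5762 continue | (k=5,j=5): S=261.8551, (K−S)⁺=0.0000, hold=0.0000 ⇒ V=0.0000 continue  boundary S*=102.3478
step 4: (k=4,j=0): S=91.0082, (K−S)⁺=59.5718, hold=58.2158 ⇒ V=59.5718 exercise | (k=4,j=1): S=115.1002, (K−S)⁺=35.4798, hold=35.0949 ⇒ V=35.4798 exercise | (k=4,j=2): S=145.5700, (K−S)⁺=5.0100, hold=14.3419 ⇒ V=14.3419 continue | (k=4,j=3): S=184.1058, (K−S)⁺=0.0000, hold=3.3034 ⇒ V=3.3034 continue | (k=4,j=4): S=232.8430, (K−S)⁺=0.0000, hold=0.2802 ⇒ V=0.2802 continue  boundary S*=115.1002
step 3: (k=3,j=0): S=102.3478, (K−S)⁺=48.2322, hold=46.8763 ⇒ V=48.2322 exercise | (k=3,j=1): S=129.4417, (K−S)⁺=21.1383, hold=24.4921 ⇒ V=24.4921 continue | (k=3,j=2): S=163.7079, (K−S)⁺=0.0000, hold=8.6417 ⇒ V=8.6417 continue | (k=3,j=3): S=207.0453, (K−S)⁺=0.0000, hold=1.7479 ⇒ V=1.7479 continue  boundary S*=102.3478
step 2: (k=2,j=0): S=115.1002, (K−S)⁺=35.4798, hold=35.8164 ⇒ V=35.8164 continue | (k=2,j=1): S=145.5700, (K−S)⁺=5.0100, hold=16.2720 ⇒ V=16.2720 continue | (k=2,j=2): S=184.1058, (K−S)⁺=0.0000, hold=5.0846 ⇒ V=5.0846 continue  boundary S*=-
step 1: (k=1,j=0): S=129.4417, (K−S)⁺=21.1383, hold=25.6300 ⇒ V=25.6300 continue | (k=1,j=1): S=163.7079, (K−S)⁺=0.0000, hold=10.4793 ⇒ V=10.4793 continue  boundary S*=-
step 0: (k=0,j=0): S=145.5700, (K−S)⁺=5.0100, hold=17.7527 ⇒ V=17.7527 continue  boundary S*=-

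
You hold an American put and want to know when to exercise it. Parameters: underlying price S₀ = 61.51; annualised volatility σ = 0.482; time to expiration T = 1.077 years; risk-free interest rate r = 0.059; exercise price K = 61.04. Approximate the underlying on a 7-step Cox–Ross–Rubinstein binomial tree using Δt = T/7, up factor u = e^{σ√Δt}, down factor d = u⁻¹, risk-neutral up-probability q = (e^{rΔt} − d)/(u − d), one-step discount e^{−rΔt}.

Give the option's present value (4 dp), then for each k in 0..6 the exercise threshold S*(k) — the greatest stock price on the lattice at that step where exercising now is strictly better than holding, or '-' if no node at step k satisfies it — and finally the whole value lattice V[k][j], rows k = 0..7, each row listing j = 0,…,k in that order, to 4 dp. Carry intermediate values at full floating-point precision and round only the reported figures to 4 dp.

Δt=0.15386  u=1.20812  d=0.82773  q=0.47685  discount=0.99096
step 7 (expiry): payoffs max(K−S,0) = 44.6649 37.1398 26.1566 10.1260 0.0000 0.0000 0.0000 0.0000
step 6: (k=6,j=0): S=19.7830, (K−S)⁺=41.2570, hold=40.7054 ⇒ V=41.2570 exercise | (k=6,j=1): S=28.8742, (K−S)⁺=32.1658, hold=31.6142 ⇒ V=32.1658 exercise | (k=6,j=2): S=42.1432, (K−S)⁺=18.8968, hold=18.3452 ⇒ V=18.8968 exercise | (k=6,j=3): S=61.5100, (K−S)⁺=0.0000, hold=5.2496 ⇒ V=5.2496 continue | (k=6,j=4): S=89.7767, (K−S)⁺=0.0000, hold=0.0000 ⇒ V=0.0000 continue | (k=6,j=5): S=131.0332, (K−S)⁺=0.0000, hold=0.0000 ⇒ V=0.0000 continue | (k=6,j=6): S=191.2490, (K−S)⁺=0.0000, hold=0.0000 ⇒ V=0.0000 continue  boundary S*=42.1432
step 5: (k=5,j=0): S=23.9002, (K−S)⁺=37.1398, hold=36.5882 ⇒ V=37.1398 exercise | (k=5,j=1): S=34.8834, (K−S)⁺=26.1566, hold=25.6050 ⇒ V=26.1566 exercise | (k=5,j=2): S=50.9140, (K−S)⁺=10.1260, hold=12.2772 ⇒ V=12.2772 continue | (k=5,j=3): S=74.3113, (K−S)⁺=0.0000, hold=2.7215 ⇒ V=2.7215 continue | (k=5,j=4): S=108.4607, (K−S)⁺=0.0000, hold=0.0000 ⇒ V=0.0000 continue | (k=5,j=5): S=158.3034, (K−S)⁺=0.0000, hold=0.0000 ⇒ V=0.0000 continue  boundary S*=34.8834
step 4: (k=4,j=0): S=28.8742, (K−S)⁺=32.1658, hold=31.6142 ⇒ V=32.1658 exercise | (k=4,j=1): S=42.1432, (K−S)⁺=18.8968, hold=19.3617 ⇒ V=19.3617 continue | (k=4,j=2): S=61.5100, (K−S)⁺=0.0000, hold=7.6508 ⇒ V=7.6508 continue | (k=4,j=3): S=89.7767, (K−S)⁺=0.0000, hold=1.4109 ⇒ V=1.4109 continue | (k=4,j=4): S=131.0332, (K−S)⁺=0.0000, hold=0.0000 ⇒ V=0.0000 continue  boundary S*=28.8742
step 3: (k=3,j=0): S=34.8834, (K−S)⁺=26.1566, hold=25.8247 ⇒ V=26.1566 exercise | (k=3,j=1): S=50.9140, (K−S)⁺=10.1260, hold=13.6529 ⇒ V=13.6529 continue | (k=3,j=2): S=74.3113, (K−S)⁺=0.0000, hold=4.6331 ⇒ V=4.6331 continue | (k=3,j=3): S=108.4607, (K−S)⁺=0.0000, hold=0.7314 ⇒ V=0.7314 continue  boundary S*=34.8834
step 2: (k=2,j=0): S=42.1432, (K−S)⁺=18.8968, hold=20.0117 ⇒ V=20.0117 continue | (k=2,j=1): S=61.5100, (K−S)⁺=0.0000, hold=9.2673 ⇒ V=9.2673 continue | (k=2,j=2): S=89.7767, (K−S)⁺=0.0000, hold=2.7475 ⇒ V=2.7475 continue  boundary S*=-
step 1: (k=1,j=0): S=50.9140, (K−S)⁺=10.1260, hold=14.7537 ⇒ V=14.7537 continue | (k=1,j=1): S=74.3113, (K−S)⁺=0.0000, hold=6.1027 ⇒ V=6.1027 continue  boundary S*=-
step 0: (k=0,j=0): S=61.5100, (K−S)⁺=0.0000, hold=10.5325 ⇒ V=10.5325 continue  boundary S*=-

price = 10.5325
boundary = - - - 34.8834 28.8742 34.8834 42.1432
tree:
10.5325
14.7537 6.1027
20.0117 9.2673 2.7475
26.1566 13.6529 4.6331 0.7314
32.1658 19.3617 7.6508 1.4109 0.0000
37.1398 26.1566 12.2772 2.7215 0.0000 0.0000
41.2570 32.1658 18.8968 5.2496 0.0000 0.0000 0.0000
44.6649 37.1398 26.1566 10.1260 0.0000 0.0000 0.0000 0.0000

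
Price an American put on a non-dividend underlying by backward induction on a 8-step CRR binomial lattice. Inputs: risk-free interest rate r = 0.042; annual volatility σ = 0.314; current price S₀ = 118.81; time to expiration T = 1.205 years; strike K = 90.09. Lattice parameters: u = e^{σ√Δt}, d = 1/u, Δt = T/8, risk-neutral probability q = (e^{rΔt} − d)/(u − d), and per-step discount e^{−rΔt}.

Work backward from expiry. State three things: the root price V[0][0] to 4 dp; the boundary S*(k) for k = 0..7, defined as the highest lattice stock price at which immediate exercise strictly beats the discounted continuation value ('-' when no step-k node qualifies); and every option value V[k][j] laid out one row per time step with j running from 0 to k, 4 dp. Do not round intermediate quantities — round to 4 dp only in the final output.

Δt=0.15063, u=1.12960, d=0.88527, q=0.49555, disc=e^(-rΔt)=0.99369
k=8 terminal: V=max(K-S,0) → 45.2721 32.9024 17.1187 0.0000 0.0000 0.0000 0.0000 0.0000 0.0000
k=7: j=0 S=50.6263 intr=39.4637 cont=38.8955 V=39.4637[EX]; j=1 S=64.5992 intr=25.4908 cont=24.9227 V=25.4908[EX]; j=2 S=82.4285 intr=7.6615 cont=8.5811 V=8.5811[hold]; j=3 S=105.1787 intr=0.0000 cont=0.0000 V=0.0000[hold]; j=4 S=134.2079 intr=0.0000 cont=0.0000 V=0.0000[hold]; j=5 S=171.2492 intr=0.0000 cont=0.0000 V=0.0000[hold]; j=6 S=218.5139 intr=0.0000 cont=0.0000 V=0.0000[hold]; j=7 S=278.8235 intr=0.0000 cont=0.0000 V=0.0000[hold]  S*(7)=64.5992
k=6: j=0 S=57.1876 intr=32.9024 cont=32.3343 V=32.9024[EX]; j=1 S=72.9713 intr=17.1187 cont=17.0034 V=17.1187[EX]; j=2 S=93.1113 intr=0.0000 cont=4.3015 V=4.3015[hold]; j=3 S=118.8100 intr=0.0000 cont=0.0000 V=0.0000[hold]; j=4 S=151.6015 intr=0.0000 cont=0.0000 V=0.0000[hold]; j=5 S=193.4433 intr=0.0000 cont=0.0000 V=0.0000[hold]; j=6 S=246.8335 intr=0.0000 cont=0.0000 V=0.0000[hold]  S*(6)=72.9713
k=5: j=0 S=64.5992 intr=25.4908 cont=24.9227 V=25.4908[EX]; j=1 S=82.4285 intr=7.6615 cont=10.6993 V=10.6993[hold]; j=2 S=105.1787 intr=0.0000 cont=2.1562 V=2.1562[hold]; j=3 S=134.2079 intr=0.0000 cont=0.0000 V=0.0000[hold]; j=4 S=171.2492 intr=0.0000 cont=0.0000 V=0.0000[hold]; j=5 S=218.5139 intr=0.0000 cont=0.0000 V=0.0000[hold]  S*(5)=64.5992
k=4: j=0 S=72.9713 intr=17.1187 cont=18.0464 V=18.0464[hold]; j=1 S=93.1113 intr=0.0000 cont=6.4250 V=6.4250[hold]; j=2 S=118.8100 intr=0.0000 cont=1.0809 V=1.0809[hold]; j=3 S=151.6015 intr=0.0000 cont=0.0000 V=0.0000[hold]; j=4 S=193.4433 intr=0.0000 cont=0.0000 V=0.0000[hold]  S*(4)=-
k=3: j=0 S=82.4285 intr=7.6615 cont=12.2100 V=12.2100[hold]; j=1 S=105.1787 intr=0.0000 cont=3.7529 V=3.7529[hold]; j=2 S=134.2079 intr=0.0000 cont=0.5418 V=0.5418[hold]; j=3 S=171.2492 intr=0.0000 cont=0.0000 V=0.0000[hold]  S*(3)=-
k=2: j=0 S=93.1113 intr=0.0000 cont=7.9686 V=7.9686[hold]; j=1 S=118.8100 intr=0.0000 cont=2.1480 V=2.1480[hold]; j=2 S=151.6015 intr=0.0000 cont=0.2716 V=0.2716[hold]  S*(2)=-
k=1: j=0 S=105.1787 intr=0.0000 cont=5.0522 V=5.0522[hold]; j=1 S=134.2079 intr=0.0000 cont=1.2105 V=1.2105[hold]  S*(1)=-
k=0: j=0 S=118.8100 intr=0.0000 cont=3.1286 V=3.1286[hold]  S*(0)=-

price = 3.1286
boundary = - - - - - 64.5992 72.9713 64.5992
tree:
3.1286
5.0522 1.2105
7.9686 2.1480 0.2716
12.2100 3.7529 0.5418 0.0000
18.0464 6.4250 1.0809 0.0000 0.0000
25.4908 10.6993 2.1562 0.0000 0.0000 0.0000
32.9024 17.1187 4.3015 0.0000 0.0000 0.0000 0.0000
39.4637 25.4908 8.5811 0.0000 0.0000 0.0000 0.0000 0.0000
45.2721 32.9024 17.1187 0.0000 0.0000 0.0000 0.0000 0.0000 0.0000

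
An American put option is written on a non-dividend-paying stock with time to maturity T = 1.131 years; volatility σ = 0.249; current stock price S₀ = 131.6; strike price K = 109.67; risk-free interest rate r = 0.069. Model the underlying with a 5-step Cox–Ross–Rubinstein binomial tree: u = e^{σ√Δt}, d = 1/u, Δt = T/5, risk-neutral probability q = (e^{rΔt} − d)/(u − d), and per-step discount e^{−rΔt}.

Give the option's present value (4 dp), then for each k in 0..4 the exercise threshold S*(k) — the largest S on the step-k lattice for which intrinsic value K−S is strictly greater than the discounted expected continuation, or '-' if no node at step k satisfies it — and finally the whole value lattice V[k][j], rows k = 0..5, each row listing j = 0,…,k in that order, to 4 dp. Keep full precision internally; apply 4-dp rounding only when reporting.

Δt=0.22620  u=1.12572  d=0.88832  q=0.53669  discount=0.98451
step 5 (expiry): payoffs max(K−S,0) = 36.8756 17.4211 0.0000 0.0000 0.0000 0.0000
step 4: (k=4,j=0): S=81.9463, (K−S)⁺=27.7237, hold=26.0252 ⇒ V=27.7237 exercise | (k=4,j=1): S=103.8467, (K−S)⁺=5.8233, hold=7.9464 ⇒ V=7.9464 continue | (k=4,j=2): S=131.6000, (K−S)⁺=0.0000, hold=0.0000 ⇒ V=0.0000 continue | (k=4,j=3): S=166.7704, (K−S)⁺=0.0000, hold=0.0000 ⇒ V=0.0000 continue | (k=4,j=4): S=211.3403, (K−S)⁺=0.0000, hold=0.0000 ⇒ V=0.0000 continue  boundary S*=81.9463
step 3: (k=3,j=0): S=92.2489, (K−S)⁺=17.4211, hold=16.8445 ⇒ V=17.4211 exercise | (k=3,j=1): S=116.9026, (K−S)⁺=0.0000, hold=3.6247 ⇒ V=3.6247 continue | (k=3,j=2): S=148.1452, (K−S)⁺=0.0000, hold=0.0000 ⇒ V=0.0000 continue | (k=3,j=3): S=187.7373, (K−S)⁺=0.0000, hold=0.0000 ⇒ V=0.0000 continue  boundary S*=92.2489
step 2: (k=2,j=0): S=103.8467, (K−S)⁺=5.8233, hold=9.8616 ⇒ V=9.8616 continue | (k=2,j=1): S=131.6000, (K−S)⁺=0.0000, hold=1.6533 ⇒ V=1.6533 continue | (k=2,j=2): S=166.7704, (K−S)⁺=0.0000, hold=0.0000 ⇒ V=0.0000 continue  boundary S*=-
step 1: (k=1,j=0): S=116.9026, (K−S)⁺=0.0000, hold=5.3718 ⇒ V=5.3718 continue | (k=1,j=1): S=148.1452, (K−S)⁺=0.0000, hold=0.7542 ⇒ V=0.7542 continue  boundary S*=-
step 0: (k=0,j=0): S=131.6000, (K−S)⁺=0.0000, hold=2.8488 ⇒ V=2.8488 continue  boundary S*=-

price = 2.8488
boundary = - - - 92.2489 81.9463
tree:
2.8488
5.3718 0.7542
9.8616 1.6533 0.0000
17.4211 3.6247 0.0000 0.0000
27.7237 7.9464 0.0000 0.0000 0.0000
36.8756 17.4211 0.0000 0.0000 0.0000 0.0000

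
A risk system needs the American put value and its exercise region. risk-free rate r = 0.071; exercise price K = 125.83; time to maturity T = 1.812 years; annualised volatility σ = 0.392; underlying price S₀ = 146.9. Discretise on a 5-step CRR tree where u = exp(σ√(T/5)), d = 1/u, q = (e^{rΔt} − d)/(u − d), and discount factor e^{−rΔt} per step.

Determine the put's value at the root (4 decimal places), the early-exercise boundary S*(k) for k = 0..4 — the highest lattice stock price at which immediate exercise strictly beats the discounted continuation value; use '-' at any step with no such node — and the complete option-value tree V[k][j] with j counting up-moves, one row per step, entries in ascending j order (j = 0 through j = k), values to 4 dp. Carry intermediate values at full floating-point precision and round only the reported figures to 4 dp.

price = 13.8435
boundary = - - - 72.3709 91.6326
tree:
13.8435
22.5350 5.7390
35.5053 10.5394 1.1626
53.4591 19.1271 2.3668 0.0000
68.6719 34.1974 4.8183 0.0000 0.0000
80.6868 53.4591 9.8092 0.0000 0.0000 0.0000

Δt=0.36240, u=1.26615, d=0.78979, q=0.49599, disc=e^(-rΔt)=0.97460
k=5 terminal: V=max(K-S,0) → 80.6868 53.4591 9.8092 0.0000 0.0000 0.0000
k=4: j=0 S=57.1581 intr=68.6719 cont=65.4755 V=68.6719[EX]; j=1 S=91.6326 intr=34.1974 cont=31.0011 V=34.1974[EX]; j=2 S=146.9000 intr=0.0000 cont=4.8183 V=4.8183[hold]; j=3 S=235.5015 intr=0.0000 cont=0.0000 V=0.0000[hold]; j=4 S=377.5424 intr=0.0000 cont=0.0000 V=0.0000[hold]  S*(4)=91.6326
k=3: j=0 S=72.3709 intr=53.4591 cont=50.2628 V=53.4591[EX]; j=1 S=116.0208 intr=9.8092 cont=19.1271 V=19.1271[hold]; j=2 S=185.9978 intr=0.0000 cont=2.3668 V=2.3668[hold]; j=3 S=298.1808 intr=0.0000 cont=0.0000 V=0.0000[hold]  S*(3)=72.3709
k=2: j=0 S=91.6326 intr=34.1974 cont=35.5053 V=35.5053[hold]; j=1 S=146.9000 intr=0.0000 cont=10.5394 V=10.5394[hold]; j=2 S=235.5015 intr=0.0000 cont=1.1626 V=1.1626[hold]  S*(2)=-
k=1: j=0 S=116.0208 intr=9.8092 cont=22.5350 V=22.5350[hold]; j=1 S=185.9978 intr=0.0000 cont=5.7390 V=5.7390[hold]  S*(1)=-
k=0: j=0 S=146.9000 intr=0.0000 cont=13.8435 V=13.8435[hold]  S*(0)=-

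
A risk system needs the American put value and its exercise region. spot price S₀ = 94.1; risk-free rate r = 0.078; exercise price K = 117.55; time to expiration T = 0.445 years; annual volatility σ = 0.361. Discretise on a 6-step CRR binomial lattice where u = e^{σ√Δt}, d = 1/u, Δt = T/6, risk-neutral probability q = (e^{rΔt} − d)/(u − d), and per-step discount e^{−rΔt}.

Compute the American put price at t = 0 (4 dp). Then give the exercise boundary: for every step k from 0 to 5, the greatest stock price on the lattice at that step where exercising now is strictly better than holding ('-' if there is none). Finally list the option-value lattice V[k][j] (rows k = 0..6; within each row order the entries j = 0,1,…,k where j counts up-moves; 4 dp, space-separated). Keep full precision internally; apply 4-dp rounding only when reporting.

params: Δt=0.07417 u=1.10331 d=0.90637 q=0.50490 e^(-rΔt)=0.99423
t_6 payoffs: 65.3815 54.0458 40.2471 23.4500 3.0031 0.0000 0.0000
t_5: node(5,0) S=57.5580 payoff=59.9920 vs cont=59.3140 → 59.9920 [stop]  node(5,1) S=70.0647 payoff=47.4853 vs cont=46.8073 → 47.4853 [stop]  node(5,2) S=85.2889 payoff=32.2611 vs cont=31.5830 → 32.2611 [stop]  node(5,3) S=103.8213 payoff=13.7287 vs cont=13.0506 → 13.7287 [stop]  node(5,4) S=126.3805 payoff=0.0000 vs cont=1.4783 → 1.4783 [wait]  node(5,5) S=153.8416 payoff=0.0000 vs cont=0.0000 → 0.0000 [wait]  ⇒ S*(5)=103.8213
t_4: node(4,0) S=63.5042 payoff=54.0458 vs cont=53.3678 → 54.0458 [stop]  node(4,1) S=77.3029 payoff=40.2471 vs cont=39.5690 → 40.2471 [stop]  node(4,2) S=94.1000 payoff=23.4500 vs cont=22.7719 → 23.4500 [stop]  node(4,3) S=114.5469 payoff=3.0031 vs cont=7.4999 → 7.4999 [wait]  node(4,4) S=139.4367 payoff=0.0000 vs cont=0.7277 → 0.7277 [wait]  ⇒ S*(4)=94.1000
t_3: node(3,0) S=70.0647 payoff=47.4853 vs cont=46.8073 → 47.4853 [stop]  node(3,1) S=85.2889 payoff=32.2611 vs cont=31.5830 → 32.2611 [stop]  node(3,2) S=103.8213 payoff=13.7287 vs cont=15.3080 → 15.3080 [wait]  node(3,3) S=126.3805 payoff=0.0000 vs cont=4.0571 → 4.0571 [wait]  ⇒ S*(3)=85.2889
t_2: node(2,0) S=77.3029 payoff=40.2471 vs cont=39.5690 → 40.2471 [stop]  node(2,1) S=94.1000 payoff=23.4500 vs cont=23.5647 → 23.5647 [wait]  node(2,2) S=114.5469 payoff=3.0031 vs cont=9.5719 → 9.5719 [wait]  ⇒ S*(2)=77.3029
t_1: node(1,0) S=85.2889 payoff=32.2611 vs cont=31.6406 → 32.2611 [stop]  node(1,1) S=103.8213 payoff=13.7287 vs cont=16.4045 → 16.4045 [wait]  ⇒ S*(1)=85.2889
t_0: node(0,0) S=94.1000 payoff=23.4500 vs cont=24.1152 → 24.1152 [wait]  ⇒ S*(0)=-

price = 24.1152
boundary = - 85.2889 77.3029 85.2889 94.1000 103.8213
tree:
24.1152
32.2611 16.4045
40.2471 23.5647 9.5719
47.4853 32.2611 15.3080 4.0571
54.0458 40.2471 23.4500 7.4999 0.7277
59.9920 47.4853 32.2611 13.7287 1.4783 0.0000
65.3815 54.0458 40.2471 23.4500 3.0031 0.0000 0.0000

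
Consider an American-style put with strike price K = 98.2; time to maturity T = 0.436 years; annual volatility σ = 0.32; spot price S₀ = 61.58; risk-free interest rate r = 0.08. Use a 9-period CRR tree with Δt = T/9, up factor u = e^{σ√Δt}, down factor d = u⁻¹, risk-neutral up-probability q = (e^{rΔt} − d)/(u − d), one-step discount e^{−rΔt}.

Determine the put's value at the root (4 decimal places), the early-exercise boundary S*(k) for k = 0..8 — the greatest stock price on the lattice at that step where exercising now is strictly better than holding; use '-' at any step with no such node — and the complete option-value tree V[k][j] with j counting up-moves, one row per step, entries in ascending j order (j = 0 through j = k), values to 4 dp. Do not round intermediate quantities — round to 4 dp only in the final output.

Δt=0.04844  u=1.07297  d=0.93199  q=0.50994  discount=0.99613
step 9 (expiry): payoffs max(K−S,0) = 65.5304 60.5885 54.8990 48.3489 40.8080 32.1264 22.1315 10.6247 0.0000 0.0000
step 8: (k=8,j=0): S=35.0536, (K−S)⁺=63.1464, hold=62.7665 ⇒ V=63.1464 exercise | (k=8,j=1): S=40.3561, (K−S)⁺=57.8439, hold=57.4640 ⇒ V=57.8439 exercise | (k=8,j=2): S=46.4608, (K−S)⁺=51.7392, hold=51.3594 ⇒ V=51.7392 exercise | (k=8,j=3): S=53.4888, (K−S)⁺=44.7112, hold=44.3313 ⇒ V=44.7112 exercise | (k=8,j=4): S=61.5800, (K−S)⁺=36.6200, hold=36.2402 ⇒ V=36.6200 exercise | (k=8,j=5): S=70.8951, (K−S)⁺=27.3049, hold=26.9250 ⇒ V=27.3049 exercise | (k=8,j=6): S=81.6194, (K−S)⁺=16.5806, hold=16.2008 ⇒ V=16.5806 exercise | (k=8,j=7): S=93.9658, (K−S)⁺=4.2342, hold=5.1866 ⇒ V=5.1866 continue | (k=8,j=8): S=108.1799, (K−S)⁺=0.0000, hold=0.0000 ⇒ V=0.0000 continue  boundary S*=81.6194
step 7: (k=7,j=0): S=37.6115, (K−S)⁺=60.5885, hold=60.2086 ⇒ V=60.5885 exercise | (k=7,j=1): S=43.3010, (K−S)⁺=54.8990, hold=54.5192 ⇒ V=54.8990 exercise | (k=7,j=2): S=49.8511, (K−S)⁺=48.3489, hold=47.9691 ⇒ V=48.3489 exercise | (k=7,j=3): S=57.3920, (K−S)⁺=40.8080, hold=40.4282 ⇒ V=40.8080 exercise | (k=7,j=4): S=66.0736, (K−S)⁺=32.1264, hold=31.7465 ⇒ V=32.1264 exercise | (k=7,j=5): S=76.0685, (K−S)⁺=22.1315, hold=21.7517 ⇒ V=22.1315 exercise | (k=7,j=6): S=87.5753, (K−S)⁺=10.6247, hold=10.7287 ⇒ V=10.7287 continue | (k=7,j=7): S=100.8227, (K−S)⁺=0.0000, hold=2.5319 ⇒ V=2.5319 continue  boundary S*=76.0685
step 6: (k=6,j=0): S=40.3561, (K−S)⁺=57.8439, hold=57.4640 ⇒ V=57.8439 exercise | (k=6,j=1): S=46.4608, (K−S)⁺=51.7392, hold=51.3594 ⇒ V=51.7392 exercise | (k=6,j=2): S=53.4888, (K−S)⁺=44.7112, hold=44.3313 ⇒ V=44.7112 exercise | (k=6,j=3): S=61.5800, (K−S)⁺=36.6200, hold=36.2402 ⇒ V=36.6200 exercise | (k=6,j=4): S=70.8951, (K−S)⁺=27.3049, hold=26.9250 ⇒ V=27.3049 exercise | (k=6,j=5): S=81.6194, (K−S)⁺=16.5806, hold=16.2536 ⇒ V=16.5806 exercise | (k=6,j=6): S=93.9658, (K−S)⁺=4.2342, hold=6.5235 ⇒ V=6.5235 continue  boundary S*=81.6194
step 5: (k=5,j=0): S=43.3010, (K−S)⁺=54.8990, hold=54.5192 ⇒ V=54.8990 exercise | (k=5,j=1): S=49.8511, (K−S)⁺=48.3489, hold=47.9691 ⇒ V=48.3489 exercise | (k=5,j=2): S=57.3920, (K−S)⁺=40.8080, hold=40.4282 ⇒ V=40.8080 exercise | (k=5,j=3): S=66.0736, (K−S)⁺=32.1264, hold=31.7465 ⇒ V=32.1264 exercise | (k=5,j=4): S=76.0685, (K−S)⁺=22.1315, hold=21.7517 ⇒ V=22.1315 exercise | (k=5,j=5): S=87.5753, (K−S)⁺=10.6247, hold=11.4078 ⇒ V=11.4078 continue  boundary S*=76.0685
step 4: (k=4,j=0): S=46.4608, (K−S)⁺=51.7392, hold=51.3594 ⇒ V=51.7392 exercise | (k=4,j=1): S=53.4888, (K−S)⁺=44.7112, hold=44.3313 ⇒ V=44.7112 exercise | (k=4,j=2): S=61.5800, (K−S)⁺=36.6200, hold=36.2402 ⇒ V=36.6200 exercise | (k=4,j=3): S=70.8951, (K−S)⁺=27.3049, hold=26.9250 ⇒ V=27.3049 exercise | (k=4,j=4): S=81.6194, (K−S)⁺=16.5806, hold=16.5986 ⇒ V=16.5986 continue  boundary S*=70.8951
step 3: (k=3,j=0): S=49.8511, (K−S)⁺=48.3489, hold=47.9691 ⇒ V=48.3489 exercise | (k=3,j=1): S=57.3920, (K−S)⁺=40.8080, hold=40.4282 ⇒ V=40.8080 exercise | (k=3,j=2): S=66.0736, (K−S)⁺=32.1264, hold=31.7465 ⇒ V=32.1264 exercise | (k=3,j=3): S=76.0685, (K−S)⁺=22.1315, hold=21.7608 ⇒ V=22.1315 exercise  boundary S*=76.0685
step 2: (k=2,j=0): S=53.4888, (K−S)⁺=44.7112, hold=44.3313 ⇒ V=44.7112 exercise | (k=2,j=1): S=61.5800, (K−S)⁺=36.6200, hold=36.2402 ⇒ V=36.6200 exercise | (k=2,j=2): S=70.8951, (K−S)⁺=27.3049, hold=26.9250 ⇒ V=27.3049 exercise  boundary S*=70.8951
step 1: (k=1,j=0): S=57.3920, (K−S)⁺=40.8080, hold=40.4282 ⇒ V=40.8080 exercise | (k=1,j=1): S=66.0736, (K−S)⁺=32.1264, hold=31.7465 ⇒ V=32.1264 exercise  boundary S*=66.0736
step 0: (k=0,j=0): S=61.5800, (K−S)⁺=36.6200, hold=36.2402 ⇒ V=36.6200 exercise  boundary S*=61.5800

price = 36.6200
boundary = 61.5800 66.0736 70.8951 76.0685 70.8951 76.0685 81.6194 76.0685 81.6194
tree:
36.6200
40.8080 32.1264
44.7112 36.6200 27.3049
48.3489 40.8080 32.1264 22.1315
51.7392 44.7112 36.6200 27.3049 16.5986
54.8990 48.3489 40.8080 32.1264 22.1315 11.4078
57.8439 51.7392 44.7112 36.6200 27.3049 16.5806 6.5235
60.5885 54.8990 48.3489 40.8080 32.1264 22.1315 10.7287 2.5319
63.1464 57.8439 51.7392 44.7112 36.6200 27.3049 16.5806 5.1866 0.0000
65.5304 60.5885 54.8990 48.3489 40.8080 32.1264 22.1315 10.6247 0.0000 0.0000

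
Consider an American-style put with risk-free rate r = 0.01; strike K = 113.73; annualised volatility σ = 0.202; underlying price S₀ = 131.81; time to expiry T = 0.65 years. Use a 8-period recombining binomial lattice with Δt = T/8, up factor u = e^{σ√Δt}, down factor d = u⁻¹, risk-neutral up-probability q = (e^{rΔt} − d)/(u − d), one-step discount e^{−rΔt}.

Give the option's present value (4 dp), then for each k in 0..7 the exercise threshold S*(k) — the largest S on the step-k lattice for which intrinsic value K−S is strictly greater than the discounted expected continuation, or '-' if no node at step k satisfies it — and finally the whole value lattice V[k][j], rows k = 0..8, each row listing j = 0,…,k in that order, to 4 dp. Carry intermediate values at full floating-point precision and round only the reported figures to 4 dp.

price = 1.8733
boundary = - - - - - - 93.3064 98.8365
tree:
1.8733
3.0102 0.7056
4.7311 1.2430 0.1533
7.2369 2.1583 0.3025 0.0000
10.7042 3.6783 0.5967 0.0000 0.0000
15.1797 6.1132 1.1770 0.0000 0.0000 0.0000
20.4236 9.8046 2.3219 0.0000 0.0000 0.0000 0.0000
25.6444 14.8935 4.5803 0.0000 0.0000 0.0000 0.0000 0.0000
30.5730 20.4236 9.0356 0.0000 0.0000 0.0000 0.0000 0.0000 0.0000

Δt=0.08125  u=1.05927  d=0.94405  q=0.49266  discount=0.99919
step 8 (expiry): payoffs max(K−S,0) = 30.5730 20.4236 9.0356 0.0000 0.0000 0.0000 0.0000 0.0000 0.0000
step 7: (k=7,j=0): S=88.0856, (K−S)⁺=25.6444, hold=25.5520 ⇒ V=25.6444 exercise | (k=7,j=1): S=98.8365, (K−S)⁺=14.8935, hold=14.8011 ⇒ V=14.8935 exercise | (k=7,j=2): S=110.8996, (K−S)⁺=2.8304, hold=4.5803 ⇒ V=4.5803 continue | (k=7,j=3): S=124.4349, (K−S)⁺=0.0000, hold=0.0000 ⇒ V=0.0000 continue | (k=7,j=4): S=139.6222, (K−S)⁺=0.0000, hold=0.0000 ⇒ V=0.0000 continue | (k=7,j=5): S=156.6632, (K−S)⁺=0.0000, hold=0.0000 ⇒ V=0.0000 continue | (k=7,j=6): S=175.7840, (K−S)⁺=0.0000, hold=0.0000 ⇒ V=0.0000 continue | (k=7,j=7): S=197.2385, (K−S)⁺=0.0000, hold=0.0000 ⇒ V=0.0000 continue  boundary S*=98.8365
step 6: (k=6,j=0): S=93.3064, (K−S)⁺=20.4236, hold=20.3313 ⇒ V=20.4236 exercise | (k=6,j=1): S=104.6944, (K−S)⁺=9.0356, hold=9.8046 ⇒ V=9.8046 continue | (k=6,j=2): S=117.4724, (K−S)⁺=0.0000, hold=2.3219 ⇒ V=2.3219 continue | (k=6,j=3): S=131.8100, (K−S)⁺=0.0000, hold=0.0000 ⇒ V=0.0000 continue | (k=6,j=4): S=147.8975, (K−S)⁺=0.0000, hold=0.0000 ⇒ V=0.0000 continue | (k=6,j=5): S=165.9484, (K−S)⁺=0.0000, hold=0.0000 ⇒ V=0.0000 continue | (k=6,j=6): S=186.2025, (K−S)⁺=0.0000, hold=0.0000 ⇒ V=0.0000 continue  boundary S*=93.3064
step 5: (k=5,j=0): S=98.8365, (K−S)⁺=14.8935, hold=15.1797 ⇒ V=15.1797 continue | (k=5,j=1): S=110.8996, (K−S)⁺=2.8304, hold=6.1132 ⇒ V=6.1132 continue | (k=5,j=2): S=124.4349, (K−S)⁺=0.0000, hold=1.1770 ⇒ V=1.1770 continue | (k=5,j=3): S=139.6222, (K−S)⁺=0.0000, hold=0.0000 ⇒ V=0.0000 continue | (k=5,j=4): S=156.6632, (K−S)⁺=0.0000, hold=0.0000 ⇒ V=0.0000 continue | (k=5,j=5): S=175.7840, (K−S)⁺=0.0000, hold=0.0000 ⇒ V=0.0000 continue  boundary S*=-
step 4: (k=4,j=0): S=104.6944, (K−S)⁺=9.0356, hold=10.7042 ⇒ V=10.7042 continue | (k=4,j=1): S=117.4724, (K−S)⁺=0.0000, hold=3.6783 ⇒ V=3.6783 continue | (k=4,j=2): S=131.8100, (K−S)⁺=0.0000, hold=0.5967 ⇒ V=0.5967 continue | (k=4,j=3): S=147.8975, (K−S)⁺=0.0000, hold=0.0000 ⇒ V=0.0000 continue | (k=4,j=4): S=165.9484, (K−S)⁺=0.0000, hold=0.0000 ⇒ V=0.0000 continue  boundary S*=-
step 3: (k=3,j=0): S=110.8996, (K−S)⁺=2.8304, hold=7.2369 ⇒ V=7.2369 continue | (k=3,j=1): S=124.4349, (K−S)⁺=0.0000, hold=2.1583 ⇒ V=2.1583 continue | (k=3,j=2): S=139.6222, (K−S)⁺=0.0000, hold=0.3025 ⇒ V=0.3025 continue | (k=3,j=3): S=156.6632, (K−S)⁺=0.0000, hold=0.0000 ⇒ V=0.0000 continue  boundary S*=-
step 2: (k=2,j=0): S=117.4724, (K−S)⁺=0.0000, hold=4.7311 ⇒ V=4.7311 continue | (k=2,j=1): S=131.8100, (K−S)⁺=0.0000, hold=1.2430 ⇒ V=1.2430 continue | (k=2,j=2): S=147.8975, (K−S)⁺=0.0000, hold=0.1533 ⇒ V=0.1533 continue  boundary S*=-
step 1: (k=1,j=0): S=124.4349, (K−S)⁺=0.0000, hold=3.0102 ⇒ V=3.0102 continue | (k=1,j=1): S=139.6222, (K−S)⁺=0.0000, hold=0.7056 ⇒ V=0.7056 continue  boundary S*=-
step 0: (k=0,j=0): S=131.8100, (K−S)⁺=0.0000, hold=1.8733 ⇒ V=1.8733 continue  boundary S*=-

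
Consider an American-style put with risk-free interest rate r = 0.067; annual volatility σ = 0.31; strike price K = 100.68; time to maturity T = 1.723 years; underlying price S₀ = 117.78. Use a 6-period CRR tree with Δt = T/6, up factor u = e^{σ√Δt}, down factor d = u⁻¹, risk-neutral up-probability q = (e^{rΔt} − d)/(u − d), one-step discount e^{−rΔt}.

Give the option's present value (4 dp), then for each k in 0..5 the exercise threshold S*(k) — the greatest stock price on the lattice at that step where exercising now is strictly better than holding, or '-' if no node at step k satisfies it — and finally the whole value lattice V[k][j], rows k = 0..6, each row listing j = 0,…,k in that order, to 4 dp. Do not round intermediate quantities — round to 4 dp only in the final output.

price = 7.2298
boundary = - - - 71.5539 60.6020 71.5539
tree:
7.2298
11.9062 3.1286
18.9943 5.7256 0.8177
29.1261 10.2340 1.7250 0.0000
40.0780 17.6980 3.6390 0.0000 0.0000
49.3536 29.1261 7.6769 0.0000 0.0000 0.0000
57.2095 40.0780 16.1951 0.0000 0.0000 0.0000 0.0000

Δt=0.28717, u=1.18072, d=0.84694, q=0.51677, disc=e^(-rΔt)=0.98094
k=6 terminal: V=max(K-S,0) → 57.2095 40.0780 16.1951 0.0000 0.0000 0.0000 0.0000
k=5: j=0 S=51.3264 intr=49.3536 cont=47.4350 V=49.3536[EX]; j=1 S=71.5539 intr=29.1261 cont=27.2075 V=29.1261[EX]; j=2 S=99.7529 intr=0.9271 cont=7.6769 V=7.6769[hold]; j=3 S=139.0649 intr=0.0000 cont=0.0000 V=0.0000[hold]; j=4 S=193.8697 intr=0.0000 cont=0.0000 V=0.0000[hold]; j=5 S=270.2727 intr=0.0000 cont=0.0000 V=0.0000[hold]  S*(5)=71.5539
k=4: j=0 S=60.6020 intr=40.0780 cont=38.1594 V=40.0780[EX]; j=1 S=84.4849 intr=16.1951 cont=17.6980 V=17.6980[hold]; j=2 S=117.7800 intr=0.0000 cont=3.6390 V=3.6390[hold]; j=3 S=164.1965 intr=0.0000 cont=0.0000 V=0.0000[hold]; j=4 S=228.9054 intr=0.0000 cont=0.0000 V=0.0000[hold]  S*(4)=60.6020
k=3: j=0 S=71.5539 intr=29.1261 cont=27.9694 V=29.1261[EX]; j=1 S=99.7529 intr=0.9271 cont=10.2340 V=10.2340[hold]; j=2 S=139.0649 intr=0.0000 cont=1.7250 V=1.7250[hold]; j=3 S=193.8697 intr=0.0000 cont=0.0000 V=0.0000[hold]  S*(3)=71.5539
k=2: j=0 S=84.4849 intr=16.1951 cont=18.9943 V=18.9943[hold]; j=1 S=117.7800 intr=0.0000 cont=5.7256 V=5.7256[hold]; j=2 S=164.1965 intr=0.0000 cont=0.8177 V=0.8177[hold]  S*(2)=-
k=1: j=0 S=99.7529 intr=0.9271 cont=11.9062 V=11.9062[hold]; j=1 S=139.0649 intr=0.0000 cont=3.1286 V=3.1286[hold]  S*(1)=-
k=0: j=0 S=117.7800 intr=0.0000 cont=7.2298 V=7.2298[hold]  S*(0)=-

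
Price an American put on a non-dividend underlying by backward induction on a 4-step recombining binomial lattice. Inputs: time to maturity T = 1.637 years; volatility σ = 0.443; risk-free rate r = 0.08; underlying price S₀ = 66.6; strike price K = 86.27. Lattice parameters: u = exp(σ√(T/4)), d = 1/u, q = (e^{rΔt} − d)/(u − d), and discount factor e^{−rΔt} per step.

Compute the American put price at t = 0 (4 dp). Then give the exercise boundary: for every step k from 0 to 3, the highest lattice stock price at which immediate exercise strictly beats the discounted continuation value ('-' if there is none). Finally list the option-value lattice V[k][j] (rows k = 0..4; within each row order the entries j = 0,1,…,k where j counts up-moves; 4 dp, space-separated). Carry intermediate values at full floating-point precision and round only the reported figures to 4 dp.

price = 24.2504
boundary = - 50.1644 37.7848 50.1644
tree:
24.2504
36.1056 13.4457
48.4852 22.5089 4.8378
57.8098 36.1056 9.7550 0.0000
64.8332 48.4852 19.6700 0.0000 0.0000

params: Δt=0.40925 u=1.32763 d=0.75322 q=0.48756 e^(-rΔt)=0.96779
t_4 payoffs: 64.8332 48.4852 19.6700 0.0000 0.0000
t_3: node(3,0) S=28.4602 payoff=57.8098 vs cont=55.0310 → 57.8098 [stop]  node(3,1) S=50.1644 payoff=36.1056 vs cont=33.3269 → 36.1056 [stop]  node(3,2) S=88.4205 payoff=0.0000 vs cont=9.7550 → 9.7550 [wait]  node(3,3) S=155.8511 payoff=0.0000 vs cont=0.0000 → 0.0000 [wait]  ⇒ S*(3)=50.1644
t_2: node(2,0) S=37.7848 payoff=48.4852 vs cont=45.7065 → 48.4852 [stop]  node(2,1) S=66.6000 payoff=19.6700 vs cont=22.5089 → 22.5089 [wait]  node(2,2) S=117.3901 payoff=0.0000 vs cont=4.8378 → 4.8378 [wait]  ⇒ S*(2)=37.7848
t_1: node(1,0) S=50.1644 payoff=36.1056 vs cont=34.6664 → 36.1056 [stop]  node(1,1) S=88.4205 payoff=0.0000 vs cont=13.4457 → 13.4457 [wait]  ⇒ S*(1)=50.1644
t_0: node(0,0) S=66.6000 payoff=19.6700 vs cont=24.2504 → 24.2504 [wait]  ⇒ S*(0)=-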